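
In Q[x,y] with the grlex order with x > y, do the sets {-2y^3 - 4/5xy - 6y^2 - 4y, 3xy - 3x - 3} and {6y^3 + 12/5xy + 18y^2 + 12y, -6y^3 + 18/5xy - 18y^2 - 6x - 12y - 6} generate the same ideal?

Equality of ideals is decidable: compute both reduced Gröbner bases (unique for the ordering) and check whether they agree.
Buchberger on the first generating set:
f_1 = -2y^3 - 4/5xy - 6y^2 - 4y, LT = y^3.
f_2 = 3xy - 3x - 3, LT = xy.

S(f_1,f_2): lcm = xy^3. S = 2/5x^2y + 4xy^2 + 2xy + y^2.
  reduce S modulo (f_1, f_2):
  remainder 2/5x^2 + y^2 + 32/5x + 4y + 6 ≠ 0; add g_3 = 2/5x^2 + y^2 + 32/5x + 4y + 6 to the basis.

The other S-polynomials (S(f_1,g_3), S(f_2,g_3)) all reduce to 0 modulo the current basis, so we have a Gröbner basis.
Inter-reduce: drop elements whose leading term is divisible by another's, tail-reduce, and make monic.
Reduced Gröbner basis: {y^3 + 3y^2 + 2/5x + 2y + 2/5, x^2 + 5/2y^2 + 16x + 10y + 15, xy - x - 1}.

Buchberger on the second generating set:
h_1 = 6y^3 + 12/5xy + 18y^2 + 12y, LT = y^3.
h_2 = -6y^3 + 18/5xy - 18y^2 - 6x - 12y - 6, LT = y^3.

S(h_1,h_2): lcm = y^3. S = xy - x - 1.
  reduce S modulo (h_1, h_2):
  remainder xy - x - 1 ≠ 0; add k_3 = xy - x - 1 to the basis.

S(h_1,k_3): lcm = xy^3. S = 2/5x^2y + 4xy^2 + 2xy + y^2.
  reduce S modulo (h_1, h_2, k_3):
  remainder 2/5x^2 + y^2 + 32/5x + 4y + 6 ≠ 0; add k_4 = 2/5x^2 + y^2 + 32/5x + 4y + 6 to the basis.

The other S-polynomials (S(h_2,k_3), S(h_1,k_4), S(h_2,k_4), S(k_3,k_4)) all reduce to 0 modulo the current basis, so we have a Gröbner basis.
Inter-reduce: drop elements whose leading term is divisible by another's, tail-reduce, and make monic.
Reduced Gröbner basis: {y^3 + 3y^2 + 2/5x + 2y + 2/5, x^2 + 5/2y^2 + 16x + 10y + 15, xy - x - 1}.

Same reduced basis, so the two generating sets span the same ideal.
The choice of monomial ordering does not affect the verdict — as long as both bases are computed under the same ordering, their equality decides ideal equality.

Yes, the ideals are equal.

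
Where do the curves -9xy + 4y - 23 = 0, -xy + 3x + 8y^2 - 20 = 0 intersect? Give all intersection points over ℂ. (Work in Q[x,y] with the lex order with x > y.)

Compute a lex Gröbner basis by Buchberger's algorithm.
f_1 = -9xy + 4y - 23, LT = xy.
f_2 = -xy + 3x + 8y^2 - 20, LT = xy.

S(f_1,f_2): lcm = xy. S = 3x + 8y^2 - 4/9y - 157/9.
  leading term x: no divisor's leading term divides it; move 3x to the remainder.
  leading term y^2: no divisor's leading term divides it; move 8y^2 to the remainder.
  leading term y: no divisor's leading term divides it; move -4/9y to the remainder.
  leading term 1: no divisor's leading term divides it; move -157/9 to the remainder.
  remainder 3x + 8y^2 - 4/9y - 157/9 ≠ 0; add h_3 = 3x + 8y^2 - 4/9y - 157/9 to the basis.

S(f_1,h_3): lcm = xy. S = -8/3y^3 + 4/27y^2 + 145/27y + 23/9.
  leading term y^3: no divisor's leading term divides it; move -8/3y^3 to the remainder.
  leading term y^2: no divisor's leading term divides it; move 4/27y^2 to the remainder.
  leading term y: no divisor's leading term divides it; move 145/27y to the remainder.
  leading term 1: no divisor's leading term divides it; move 23/9 to the remainder.
  remainder -8/3y^3 + 4/27y^2 + 145/27y + 23/9 ≠ 0; add h_4 = -8/3y^3 + 4/27y^2 + 145/27y + 23/9 to the basis.

S(f_2,h_3): lcm = xy. S = -3x - 8/3y^3 - 212/27y^2 + 157/27y + 20.
  leading term x: subtract (-1)·h_3 from -3x - 8/3y^3 - 212/27y^2 + 157/27y + 20 → -8/3y^3 + 4/27y^2 + 145/27y + 23/9
  leading term y^3: subtract (1)·h_4 from -8/3y^3 + 4/27y^2 + 145/27y + 23/9 → 0
  remainder 0.

S(f_1,h_4): lcm = xy^3. S = 1/18xy^2 + 145/72xy + 23/24x - 4/9y^3 + 23/9y^2.
  leading term xy^2: subtract (-1/162y)·f_1 from 1/18xy^2 + 145/72xy + 23/24x - 4/9y^3 + 23/9y^2 → 145/72xy + 23/24x - 4/9y^3 + 209/81y^2 - 23/162y
  leading term xy: subtract (-145/648)·f_1 from 145/72xy + 23/24x - 4/9y^3 + 209/81y^2 - 23/162y → 23/24x - 4/9y^3 + 209/81y^2 + 61/81y - 3335/648
  leading term x: subtract (23/72)·h_3 from 23/24x - 4/9y^3 + 209/81y^2 + 61/81y - 3335/648 → -4/9y^3 + 2/81y^2 + 145/162y + 23/54
  leading term y^3: subtract (1/6)·h_4 from -4/9y^3 + 2/81y^2 + 145/162y + 23/54 → 0
  remainder 0.

S(f_2,h_4): lcm = xy^3. S = -53/18xy^2 + 145/72xy + 23/24x - 8y^4 + 20y^2.
  leading term xy^2: subtract (53/162y)·f_1 from -53/18xy^2 + 145/72xy + 23/24x - 8y^4 + 20y^2 → 145/72xy + 23/24x - 8y^4 + 1514/81y^2 + 1219/162y
  leading term xy: subtract (-145/648)·f_1 from 145/72xy + 23/24x - 8y^4 + 1514/81y^2 + 1219/162y → 23/24x - 8y^4 + 1514/81y^2 + 682/81y - 3335/648
  leading term x: subtract (23/72)·h_3 from 23/24x - 8y^4 + 1514/81y^2 + 682/81y - 3335/648 → -8y^4 + 1307/81y^2 + 1387/162y + 23/54
  leading term y^4: subtract (3y)·h_4 from -8y^4 + 1307/81y^2 + 1387/162y + 23/54 → -4/9y^3 + 2/81y^2 + 145/162y + 23/54
  leading term y^3: subtract (1/6)·h_4 from -4/9y^3 + 2/81y^2 + 145/162y + 23/54 → 0
  remainder 0.

S(h_3,h_4): leading monomials are coprime, so the S-polynomial reduces to 0 (Buchberger's first criterion).
Every S-polynomial of the final basis reduces to 0, so we have a Gröbner basis.
Inter-reduce: drop elements whose leading term is divisible by another's, tail-reduce, and make monic.
Reduced Gröbner basis: {x + 8/3y^2 - 4/27y - 157/27, y^3 - 1/18y^2 - 145/72y - 23/24}.

Elimination: the polynomial y^3 - 1/18y^2 - 145/72y - 23/24 lies in the elimination ideal for y, so y ∈ {-1, 19/36 - sqrt(1603)/36, 19/36 + sqrt(1603)/36}. For each such y, the remaining basis elements (now univariate) give the rest of the solution.
  y = -1: the earlier basis element becomes x - 3 = 0, giving x = 3 — point (3, -1).
  y = 19/36 - sqrt(1603)/36: the earlier basis element becomes x - 2*sqrt(1603)/27 - 50/27 = 0, giving x = 50/27 + 2*sqrt(1603)/27 — point (50/27 + 2*sqrt(1603)/27, 19/36 - sqrt(1603)/36).
  y = 19/36 + sqrt(1603)/36: the earlier basis element becomes x - 50/27 + 2*sqrt(1603)/27 = 0, giving x = 50/27 - 2*sqrt(1603)/27 — point (50/27 - 2*sqrt(1603)/27, 19/36 + sqrt(1603)/36).

{(3, -1), (50/27 + 2*sqrt(1603)/27, 19/36 - sqrt(1603)/36), (50/27 - 2*sqrt(1603)/27, 19/36 + sqrt(1603)/36)}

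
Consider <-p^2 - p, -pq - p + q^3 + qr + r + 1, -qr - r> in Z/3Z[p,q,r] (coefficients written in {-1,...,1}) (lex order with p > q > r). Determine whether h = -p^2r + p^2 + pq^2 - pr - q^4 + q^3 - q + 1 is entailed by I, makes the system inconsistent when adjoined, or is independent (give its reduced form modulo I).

First compute the reduced Gröbner basis of I by Buchberger's algorithm.
f_1 = -p^2 - p, LT = p^2.
f_2 = -pq - p + q^3 + qr + r + 1, LT = pq.
f_3 = -qr - r, LT = qr.

S(f_1,f_2): lcm = p^2q. S = -p^2 + pq^3 + pqr + pq + pr + p.
  reduce S modulo (f_1, f_2, f_3):
  remainder q^5 - q^4 - q^3 + q^2 - q - 1 ≠ 0; add k_4 = q^5 - q^4 - q^3 + q^2 - q - 1 to the basis.

The other S-polynomials (S(f_1,f_3), S(f_2,f_3), S(f_1,k_4), S(f_2,k_4), S(f_3,k_4)) all reduce to 0 modulo the current basis, so we have a Gröbner basis.
Inter-reduce: drop elements whose leading term is divisible by another's, tail-reduce, and make monic.
Reduced Gröbner basis: {p^2 + p, pq + p - q^3 - 1, q^5 - q^4 - q^3 + q^2 - q - 1, qr + r}.
Label its elements g_1 = p^2 + p, g_2 = pq + p - q^3 - 1, g_3 = q^5 - q^4 - q^3 + q^2 - q - 1, g_4 = qr + r.

Reduce h = -p^2r + p^2 + pq^2 - pr - q^4 + q^3 - q + 1 modulo G:
  leading term p^2r: subtract (-r)·g_1 from -p^2r + p^2 + pq^2 - pr - q^4 + q^3 - q + 1 → p^2 + pq^2 - q^4 + q^3 - q + 1
  leading term p^2: subtract (1)·g_1 from p^2 + pq^2 - q^4 + q^3 - q + 1 → pq^2 - p - q^4 + q^3 - q + 1
  leading term pq^2: subtract (q)·g_2 from pq^2 - p - q^4 + q^3 - q + 1 → -pq - p + q^3 + 1
  leading term pq: subtract (-1)·g_2 from -pq - p + q^3 + 1 → 0
  normal form = 0.
Since the normal form is 0, h ∈ I.

The remainder on division by a Gröbner basis is unique — it is the normal form.

-p^2r + p^2 + pq^2 - pr - q^4 + q^3 - q + 1 lies in I (it reduces to 0).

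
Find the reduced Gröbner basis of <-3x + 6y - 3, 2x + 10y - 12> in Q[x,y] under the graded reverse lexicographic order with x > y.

This is the nonlinear analogue of row-reducing a linear system.

f_1 = -3x + 6y - 3, LT = x.
f_2 = 2x + 10y - 12, LT = x.

S(f_1,f_2): lcm = x. S = -7y + 7.
  leading term y: no divisor's leading term divides it; move -7y to the remainder.
  leading term 1: no divisor's leading term divides it; move 7 to the remainder.
  remainder -7y + 7 ≠ 0; add g_3 = -7y + 7 to the basis.

The other S-polynomials (S(f_1,g_3), S(f_2,g_3)) all reduce to 0 modulo the current basis, so we have a Gröbner basis.
Inter-reduce: drop elements whose leading term is divisible by another's, tail-reduce, and make monic.

G = {x - 1, y - 1}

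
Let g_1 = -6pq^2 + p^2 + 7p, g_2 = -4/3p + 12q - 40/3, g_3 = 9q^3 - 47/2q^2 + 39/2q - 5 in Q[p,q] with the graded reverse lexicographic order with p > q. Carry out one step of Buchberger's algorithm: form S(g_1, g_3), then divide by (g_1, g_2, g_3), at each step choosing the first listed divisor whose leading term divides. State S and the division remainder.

S(g_1, g_3) = -1/6p^2q + 47/18pq^2 - 10/3pq + 5/9p; remainder on division = 0.

lcm(LM(g_1), LM(g_3)) = pq^3.
S = (lcm/LT(g_1))·g_1 − (lcm/LT(g_3))·g_3 = -1/6p^2q + 47/18pq^2 - 10/3pq + 5/9p.
Reduce S modulo (g_1, g_2, g_3) in that order:
  leading term p^2q: subtract (1/8pq)·g_2 from -1/6p^2q + 47/18pq^2 - 10/3pq + 5/9p → 10/9pq^2 - 5/3pq + 5/9p
  leading term pq^2: subtract (-5/27)·g_1 from 10/9pq^2 - 5/3pq + 5/9p → 5/27p^2 - 5/3pq + 50/27p
  leading term p^2: subtract (-5/36p)·g_2 from 5/27p^2 - 5/3pq + 50/27p → 0
The remainder is 0, so this S-polynomial contributes no new basis element.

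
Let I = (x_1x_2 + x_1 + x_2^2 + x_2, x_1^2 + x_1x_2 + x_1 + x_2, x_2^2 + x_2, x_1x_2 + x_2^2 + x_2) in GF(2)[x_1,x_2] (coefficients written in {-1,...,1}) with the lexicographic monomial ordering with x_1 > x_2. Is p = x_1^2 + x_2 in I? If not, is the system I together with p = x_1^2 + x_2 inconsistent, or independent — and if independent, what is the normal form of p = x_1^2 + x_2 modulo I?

x_1^2 + x_2 lies in I (it reduces to 0).

First compute the reduced Gröbner basis of I by Buchberger's algorithm.
f_1 = x_1x_2 + x_1 + x_2^2 + x_2, LT = x_1x_2.
f_2 = x_1^2 + x_1x_2 + x_1 + x_2, LT = x_1^2.
f_3 = x_2^2 + x_2, LT = x_2^2.
f_4 = x_1x_2 + x_2^2 + x_2, LT = x_1x_2.

S(f_1,f_2): lcm = x_1^2x_2. S = x_1^2 + x_2^2.
  leading term x_1^2: subtract (1)·f_2 from x_1^2 + x_2^2 → x_1x_2 + x_1 + x_2^2 + x_2
  leading term x_1x_2: subtract (1)·f_1 from x_1x_2 + x_1 + x_2^2 + x_2 → 0
  remainder 0.

S(f_1,f_3): lcm = x_1x_2^2. S = x_2^3 + x_2^2.
  leading term x_2^3: subtract (x_2)·f_3 from x_2^3 + x_2^2 → 0
  remainder 0.

S(f_1,f_4): lcm = x_1x_2. S = x_1.
  leading term x_1: no divisor's leading term divides it; move x_1 to the remainder.
  remainder x_1 ≠ 0; add h_5 = x_1 to the basis.

S(f_2,f_3): leading monomials are coprime, so the S-polynomial reduces to 0 (Buchberger's first criterion).
S(f_2,f_4): lcm = x_1^2x_2. S = x_2^2.
  leading term x_2^2: subtract (1)·f_3 from x_2^2 → x_2
  leading term x_2: no divisor's leading term divides it; move x_2 to the remainder.
  remainder x_2 ≠ 0; add h_6 = x_2 to the basis.

S(f_3,f_4): lcm = x_1x_2^2. S = x_1x_2 + x_2^3 + x_2^2.
  leading term x_1x_2: subtract (1)·f_1 from x_1x_2 + x_2^3 + x_2^2 → x_1 + x_2^3 + x_2
  leading term x_1: subtract (1)·h_5 from x_1 + x_2^3 + x_2 → x_2^3 + x_2
  leading term x_2^3: subtract (x_2)·f_3 from x_2^3 + x_2 → x_2^2 + x_2
  leading term x_2^2: subtract (1)·f_3 from x_2^2 + x_2 → 0
  remainder 0.

S(f_1,h_5): lcm = x_1x_2. S = x_1 + x_2^2 + x_2.
  leading term x_1: subtract (1)·h_5 from x_1 + x_2^2 + x_2 → x_2^2 + x_2
  leading term x_2^2: subtract (1)·f_3 from x_2^2 + x_2 → 0
  remainder 0.

S(f_2,h_5): lcm = x_1^2. S = x_1x_2 + x_1 + x_2.
  leading term x_1x_2: subtract (1)·f_1 from x_1x_2 + x_1 + x_2 → x_2^2
  leading term x_2^2: subtract (1)·f_3 from x_2^2 → x_2
  leading term x_2: subtract (1)·h_6 from x_2 → 0
  remainder 0.

S(f_3,h_5): leading monomials are coprime, so the S-polynomial reduces to 0 (Buchberger's first criterion).
S(f_4,h_5): lcm = x_1x_2. S = x_2^2 + x_2.
  leading term x_2^2: subtract (1)·f_3 from x_2^2 + x_2 → 0
  remainder 0.

S(f_1,h_6): lcm = x_1x_2. S = x_1 + x_2^2 + x_2.
  leading term x_1: subtract (1)·h_5 from x_1 + x_2^2 + x_2 → x_2^2 + x_2
  leading term x_2^2: subtract (1)·f_3 from x_2^2 + x_2 → 0
  remainder 0.

S(f_2,h_6): leading monomials are coprime, so the S-polynomial reduces to 0 (Buchberger's first criterion).
S(f_3,h_6): lcm = x_2^2. S = x_2.
  leading term x_2: subtract (1)·h_6 from x_2 → 0
  remainder 0.

S(f_4,h_6): lcm = x_1x_2. S = x_2^2 + x_2.
  leading term x_2^2: subtract (1)·f_3 from x_2^2 + x_2 → 0
  remainder 0.

S(h_5,h_6): leading monomials are coprime, so the S-polynomial reduces to 0 (Buchberger's first criterion).
Every S-polynomial of the final basis reduces to 0, so we have a Gröbner basis.
Inter-reduce: drop elements whose leading term is divisible by another's, tail-reduce, and make monic.
Reduced Gröbner basis: {x_1, x_2}.
Label its elements g_1 = x_1, g_2 = x_2.

Reduce p = x_1^2 + x_2 modulo G:
  leading term x_1^2: subtract (x_1)·g_1 from x_1^2 + x_2 → x_2
  leading term x_2: subtract (1)·g_2 from x_2 → 0
  normal form = 0.
Since the normal form is 0, p ∈ I.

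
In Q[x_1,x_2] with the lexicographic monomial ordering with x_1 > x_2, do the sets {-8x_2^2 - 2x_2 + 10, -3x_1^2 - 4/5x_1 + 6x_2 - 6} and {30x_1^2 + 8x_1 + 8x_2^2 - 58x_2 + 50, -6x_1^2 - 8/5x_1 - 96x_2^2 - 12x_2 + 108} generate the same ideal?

Yes, the ideals are equal.

For a fixed monomial order, each ideal has a unique reduced Gröbner basis; comparing bases decides equality.
Buchberger on the first generating set:
f_1 = -8x_2^2 - 2x_2 + 10, LT = x_2^2.
f_2 = -3x_1^2 - 4/5x_1 + 6x_2 - 6, LT = x_1^2.

S(f_1,f_2): leading monomials are coprime, so the S-polynomial reduces to 0 (Buchberger's first criterion).
Every S-polynomial of the final basis reduces to 0, so we have a Gröbner basis.
Inter-reduce: drop elements whose leading term is divisible by another's, tail-reduce, and make monic.
Reduced Gröbner basis: {x_1^2 + 4/15x_1 - 2x_2 + 2, x_2^2 + 1/4x_2 - 5/4}.

Buchberger on the second generating set:
h_1 = 30x_1^2 + 8x_1 + 8x_2^2 - 58x_2 + 50, LT = x_1^2.
h_2 = -6x_1^2 - 8/5x_1 - 96x_2^2 - 12x_2 + 108, LT = x_1^2.

S(h_1,h_2): lcm = x_1^2. S = -236/15x_2^2 - 59/15x_2 + 59/3.
  leading term x_2^2: no divisor's leading term divides it; move -236/15x_2^2 to the remainder.
  leading term x_2: no divisor's leading term divides it; move -59/15x_2 to the remainder.
  leading term 1: no divisor's leading term divides it; move 59/3 to the remainder.
  remainder -236/15x_2^2 - 59/15x_2 + 59/3 ≠ 0; add k_3 = -236/15x_2^2 - 59/15x_2 + 59/3 to the basis.

S(h_1,k_3): leading monomials are coprime, so the S-polynomial reduces to 0 (Buchberger's first criterion).
S(h_2,k_3): leading monomials are coprime, so the S-polynomial reduces to 0 (Buchberger's first criterion).
Every S-polynomial of the final basis reduces to 0, so we have a Gröbner basis.
Inter-reduce: drop elements whose leading term is divisible by another's, tail-reduce, and make monic.
Reduced Gröbner basis: {x_1^2 + 4/15x_1 - 2x_2 + 2, x_2^2 + 1/4x_2 - 5/4}.

The two bases agree; hence the ideals are identical.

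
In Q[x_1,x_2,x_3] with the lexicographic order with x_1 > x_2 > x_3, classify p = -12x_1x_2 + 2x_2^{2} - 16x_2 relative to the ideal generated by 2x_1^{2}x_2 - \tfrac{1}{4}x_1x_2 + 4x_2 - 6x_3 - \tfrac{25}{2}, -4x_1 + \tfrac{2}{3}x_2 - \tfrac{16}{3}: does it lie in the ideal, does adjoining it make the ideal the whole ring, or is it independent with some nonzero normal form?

-12x_1x_2 + 2x_2^{2} - 16x_2 lies in I (it reduces to 0).

First compute the reduced Gröbner basis of I by Buchberger's algorithm.
f_1 = 2x_1^{2}x_2 - \tfrac{1}{4}x_1x_2 + 4x_2 - 6x_3 - \tfrac{25}{2}, LT = x_1^{2}x_2.
f_2 = -4x_1 + \tfrac{2}{3}x_2 - \tfrac{16}{3}, LT = x_1.

S(f_1,f_2): lcm = x_1^{2}x_2. S = \tfrac{1}{6}x_1x_2^{2} - \tfrac{35}{24}x_1x_2 + 2x_2 - 3x_3 - \tfrac{25}{4}.
  leading term x_1x_2^{2}: subtract (-\tfrac{1}{24}x_2^{2})·f_2 from \tfrac{1}{6}x_1x_2^{2} - \tfrac{35}{24}x_1x_2 + 2x_2 - 3x_3 - \tfrac{25}{4} → -\tfrac{35}{24}x_1x_2 + \tfrac{1}{36}x_2^{3} - \tfrac{2}{9}x_2^{2} + 2x_2 - 3x_3 - \tfrac{25}{4}
  leading term x_1x_2: subtract (\tfrac{35}{96}x_2)·f_2 from -\tfrac{35}{24}x_1x_2 + \tfrac{1}{36}x_2^{3} - \tfrac{2}{9}x_2^{2} + 2x_2 - 3x_3 - \tfrac{25}{4} → \tfrac{1}{36}x_2^{3} - \tfrac{67}{144}x_2^{2} + \tfrac{71}{18}x_2 - 3x_3 - \tfrac{25}{4}
  leading term x_2^{3}: no divisor's leading term divides it; move \tfrac{1}{36}x_2^{3} to the remainder.
  leading term x_2^{2}: no divisor's leading term divides it; move -\tfrac{67}{144}x_2^{2} to the remainder.
  leading term x_2: no divisor's leading term divides it; move \tfrac{71}{18}x_2 to the remainder.
  leading term x_3: no divisor's leading term divides it; move -3x_3 to the remainder.
  leading term 1: no divisor's leading term divides it; move -\tfrac{25}{4} to the remainder.
  remainder \tfrac{1}{36}x_2^{3} - \tfrac{67}{144}x_2^{2} + \tfrac{71}{18}x_2 - 3x_3 - \tfrac{25}{4} ≠ 0; add h_3 = \tfrac{1}{36}x_2^{3} - \tfrac{67}{144}x_2^{2} + \tfrac{71}{18}x_2 - 3x_3 - \tfrac{25}{4} to the basis.

The other S-polynomials (S(f_1,h_3), S(f_2,h_3)) all reduce to 0 modulo the current basis, so we have a Gröbner basis.
Inter-reduce: drop elements whose leading term is divisible by another's, tail-reduce, and make monic.
Reduced Gröbner basis: {x_1 - \tfrac{1}{6}x_2 + \tfrac{4}{3}, x_2^{3} - \tfrac{67}{4}x_2^{2} + 142x_2 - 108x_3 - 225}.
Label its elements g_1 = x_1 - \tfrac{1}{6}x_2 + \tfrac{4}{3}, g_2 = x_2^{3} - \tfrac{67}{4}x_2^{2} + 142x_2 - 108x_3 - 225.

Reduce p = -12x_1x_2 + 2x_2^{2} - 16x_2 modulo G:
  leading term x_1x_2: subtract (-12x_2)·g_1 from -12x_1x_2 + 2x_2^{2} - 16x_2 → 0
  normal form = 0.
Since the normal form is 0, p ∈ I.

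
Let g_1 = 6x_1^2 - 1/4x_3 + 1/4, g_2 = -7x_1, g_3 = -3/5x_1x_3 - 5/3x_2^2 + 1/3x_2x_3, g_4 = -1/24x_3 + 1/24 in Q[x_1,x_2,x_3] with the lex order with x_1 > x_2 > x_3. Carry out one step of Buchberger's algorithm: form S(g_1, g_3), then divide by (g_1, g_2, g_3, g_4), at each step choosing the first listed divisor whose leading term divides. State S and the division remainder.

lcm(LM(g_1), LM(g_3)) = x_1^2x_3.
S = (lcm/LT(g_1))·g_1 − (lcm/LT(g_3))·g_3 = -25/9x_1x_2^2 + 5/9x_1x_2x_3 - 1/24x_3^2 + 1/24x_3.
Reduce S modulo (g_1, g_2, g_3, g_4) in that order:
  leading term x_1x_2^2: subtract (25/63x_2^2)·g_2 from -25/9x_1x_2^2 + 5/9x_1x_2x_3 - 1/24x_3^2 + 1/24x_3 → 5/9x_1x_2x_3 - 1/24x_3^2 + 1/24x_3
  leading term x_1x_2x_3: subtract (-5/63x_2x_3)·g_2 from 5/9x_1x_2x_3 - 1/24x_3^2 + 1/24x_3 → -1/24x_3^2 + 1/24x_3
  leading term x_3^2: subtract (x_3)·g_4 from -1/24x_3^2 + 1/24x_3 → 0
The remainder is 0, so this S-polynomial contributes no new basis element.

S(g_1, g_3) = -25/9x_1x_2^2 + 5/9x_1x_2x_3 - 1/24x_3^2 + 1/24x_3; remainder on division = 0.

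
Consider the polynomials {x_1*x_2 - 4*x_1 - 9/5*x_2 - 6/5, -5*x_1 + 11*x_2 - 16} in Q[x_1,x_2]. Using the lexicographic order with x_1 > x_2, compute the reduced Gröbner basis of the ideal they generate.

G = {x_1 - 11/5*x_2 + 16/5, x_2**2 - 69/11*x_2 + 58/11}

f_1 = x_1*x_2 - 4*x_1 - 9/5*x_2 - 6/5, LT = x_1*x_2.
f_2 = -5*x_1 + 11*x_2 - 16, LT = x_1.

S(f_1,f_2): lcm = x_1*x_2. S = -4*x_1 + 11/5*x_2**2 - 5*x_2 - 6/5.
  reduce S modulo (f_1, f_2):
  remainder 11/5*x_2**2 - 69/5*x_2 + 58/5 ≠ 0; add g_3 = 11/5*x_2**2 - 69/5*x_2 + 58/5 to the basis.

The other S-polynomials (S(f_1,g_3), S(f_2,g_3)) all reduce to 0 modulo the current basis, so we have a Gröbner basis.
Inter-reduce: drop elements whose leading term is divisible by another's, tail-reduce, and make monic.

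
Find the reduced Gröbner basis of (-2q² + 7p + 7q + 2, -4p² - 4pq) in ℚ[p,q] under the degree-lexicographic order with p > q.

G = {p² + pq, q² - 7/2p - 7/2q - 1}

The reduced Gröbner basis is the canonical form of the ideal for this ordering.

f_1 = -2q² + 7p + 7q + 2, LT = q².
f_2 = -4p² - 4pq, LT = p².

The S-polynomials (S(f_1,f_2)) all reduce to 0 modulo the current basis, so we have a Gröbner basis.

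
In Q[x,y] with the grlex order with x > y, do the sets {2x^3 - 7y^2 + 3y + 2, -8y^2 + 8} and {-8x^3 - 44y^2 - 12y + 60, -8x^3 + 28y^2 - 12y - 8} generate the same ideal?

No, the ideals differ.

Two ideals are equal iff their reduced Gröbner bases coincide (the reduced basis is unique for a fixed ordering).
Buchberger on the first generating set:
f_1 = 2x^3 - 7y^2 + 3y + 2, LT = x^3.
f_2 = -8y^2 + 8, LT = y^2.

The S-polynomials (S(f_1,f_2)) all reduce to 0 modulo the current basis, so we have a Gröbner basis.
Inter-reduce: drop elements whose leading term is divisible by another's, tail-reduce, and make monic.
Reduced Gröbner basis: {x^3 + 3/2y - 5/2, y^2 - 1}.

Buchberger on the second generating set:
h_1 = -8x^3 - 44y^2 - 12y + 60, LT = x^3.
h_2 = -8x^3 + 28y^2 - 12y - 8, LT = x^3.

S(h_1,h_2): lcm = x^3. S = 9y^2 - 17/2.
  leading term y^2: no divisor's leading term divides it; move 9y^2 to the remainder.
  leading term 1: no divisor's leading term divides it; move -17/2 to the remainder.
  remainder 9y^2 - 17/2 ≠ 0; add k_3 = 9y^2 - 17/2 to the basis.

The other S-polynomials (S(h_1,k_3), S(h_2,k_3)) all reduce to 0 modulo the current basis, so we have a Gröbner basis.
Inter-reduce: drop elements whose leading term is divisible by another's, tail-reduce, and make monic.
Reduced Gröbner basis: {x^3 + 3/2y - 83/36, y^2 - 17/18}.

The bases are distinct; the ideals are different.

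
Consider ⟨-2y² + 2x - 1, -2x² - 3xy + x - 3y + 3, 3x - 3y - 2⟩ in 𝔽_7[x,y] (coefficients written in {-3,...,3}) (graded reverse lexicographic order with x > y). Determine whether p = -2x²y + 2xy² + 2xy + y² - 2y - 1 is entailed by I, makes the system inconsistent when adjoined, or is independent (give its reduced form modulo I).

First compute the reduced Gröbner basis of I by Buchberger's algorithm.
f_1 = -2y² + 2x - 1, LT = y².
f_2 = -2x² - 3xy + x - 3y + 3, LT = x².
f_3 = 3x - 3y - 2, LT = x.

The S-polynomials (S(f_1,f_2), S(f_1,f_3), S(f_2,f_3)) all reduce to 0 modulo the current basis, so we have a Gröbner basis.
Inter-reduce: drop elements whose leading term is divisible by another's, tail-reduce, and make monic.
Reduced Gröbner basis: {y² - y + 1, x - y - 3}.
Label its elements g_1 = y² - y + 1, g_2 = x - y - 3.

Reduce p = -2x²y + 2xy² + 2xy + y² - 2y - 1 modulo G:
  leading term x²y: subtract (-2xy)·g_2 from -2x²y + 2xy² + 2xy + y² - 2y - 1 → 3xy + y² - 2y - 1
  leading term xy: subtract (3y)·g_2 from 3xy + y² - 2y - 1 → -3y² - 1
  leading term y²: subtract (-3)·g_1 from -3y² - 1 → -3y + 2
  leading term y: no divisor's leading term divides it; move -3y to the remainder.
  leading term 1: no divisor's leading term divides it; move 2 to the remainder.
  normal form = -3y + 2.
The normal form is nonzero, so p ∉ I. Since p minus its normal form lies in I, I + (p) = I + (r) where r = -3y + 2; decide whether this ideal is the whole ring.
Run Buchberger on G together with r (pairs among the g_i already reduce to 0 since G is a Gröbner basis):
g_1 = y² - y + 1, LT = y².
g_2 = x - y - 3, LT = x.
r = -3y + 2, LT = y.

The S-polynomials (S(g_1,g_2), S(g_1,r), S(g_2,r)) all reduce to 0 modulo the current basis, so we have a Gröbner basis.
Inter-reduce: drop elements whose leading term is divisible by another's, tail-reduce, and make monic.
Reduced Gröbner basis: {x + 1, y - 3}.
The reduced Gröbner basis of I + (p) is {x + 1, y - 3} ≠ {1}, a proper ideal, so the enlarged system stays consistent: p is independent of I, with normal form -3y + 2.

The remainder on division by a Gröbner basis is unique — it is the normal form.

-2x²y + 2xy² + 2xy + y² - 2y - 1 is independent of I; its normal form modulo I is -3y + 2.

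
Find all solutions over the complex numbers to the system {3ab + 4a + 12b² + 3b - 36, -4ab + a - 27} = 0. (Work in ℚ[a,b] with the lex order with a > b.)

Compute a lex Gröbner basis by Buchberger's algorithm.
f_1 = 3ab + 4a + 12b² + 3b - 36, LT = ab.
f_2 = -4ab + a - 27, LT = ab.

S(f_1,f_2): lcm = ab. S = 19/12a + 4b² + b - 75/4.
  leading term a: no divisor's leading term divides it; move 19/12a to the remainder.
  leading term b²: no divisor's leading term divides it; move 4b² to the remainder.
  leading term b: no divisor's leading term divides it; move b to the remainder.
  leading term 1: no divisor's leading term divides it; move -75/4 to the remainder.
  remainder 19/12a + 4b² + b - 75/4 ≠ 0; add h_3 = 19/12a + 4b² + b - 75/4 to the basis.

S(f_1,h_3): lcm = ab. S = 4/3a - 48/19b³ + 64/19b² + 244/19b - 12.
  leading term a: subtract (16/19)·h_3 from 4/3a - 48/19b³ + 64/19b² + 244/19b - 12 → -48/19b³ + 12b + 72/19
  leading term b³: no divisor's leading term divides it; move -48/19b³ to the remainder.
  leading term b: no divisor's leading term divides it; move 12b to the remainder.
  leading term 1: no divisor's leading term divides it; move 72/19 to the remainder.
  remainder -48/19b³ + 12b + 72/19 ≠ 0; add h_4 = -48/19b³ + 12b + 72/19 to the basis.

The other S-polynomials (S(f_2,h_3), S(f_1,h_4), S(f_2,h_4), S(h_3,h_4)) all reduce to 0 modulo the current basis, so we have a Gröbner basis.
Inter-reduce: drop elements whose leading term is divisible by another's, tail-reduce, and make monic.
Reduced Gröbner basis: {a + 48/19b² + 12/19b - 225/19, b³ - 19/4b - 3/2}.

Elimination: the polynomial b³ - 19/4b - 3/2 lies in the elimination ideal for b, so b ∈ {-2, 1 - sqrt(7)/2, 1 + sqrt(7)/2}. For each such b, the remaining basis elements (now univariate) give the rest of the solution.
  b = -2: the earlier basis element becomes a - 3 = 0, giving a = 3 — point (3, -2).
  b = 1 - sqrt(7)/2: the earlier basis element becomes a - 54*sqrt(7)/19 - 81/19 = 0, giving a = 81/19 + 54*sqrt(7)/19 — point (81/19 + 54*sqrt(7)/19, 1 - sqrt(7)/2).
  b = 1 + sqrt(7)/2: the earlier basis element becomes a - 81/19 + 54*sqrt(7)/19 = 0, giving a = 81/19 - 54*sqrt(7)/19 — point (81/19 - 54*sqrt(7)/19, 1 + sqrt(7)/2).
Substituting each solution back into the original system confirms all equations vanish.
A lex Gröbner basis triangularizes the system, enabling back-substitution.

{(3, -2), (81/19 + 54*sqrt(7)/19, 1 - sqrt(7)/2), (81/19 - 54*sqrt(7)/19, 1 + sqrt(7)/2)}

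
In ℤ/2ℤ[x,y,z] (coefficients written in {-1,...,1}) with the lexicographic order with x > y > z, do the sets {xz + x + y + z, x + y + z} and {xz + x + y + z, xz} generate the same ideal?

Equality of ideals is decidable: compute both reduced Gröbner bases (unique for the ordering) and check whether they agree.
Buchberger on the first generating set:
f_1 = xz + x + y + z, LT = xz.
f_2 = x + y + z, LT = x.

S(f_1,f_2): lcm = xz. S = x + yz + y + z² + z.
  reduce S modulo (f_1, f_2):
  remainder yz + z² ≠ 0; add g_3 = yz + z² to the basis.

The other S-polynomials (S(f_1,g_3), S(f_2,g_3)) all reduce to 0 modulo the current basis, so we have a Gröbner basis.
Inter-reduce: drop elements whose leading term is divisible by another's, tail-reduce, and make monic.
Reduced Gröbner basis: {x + y + z, yz + z²}.

Buchberger on the second generating set:
h_1 = xz + x + y + z, LT = xz.
h_2 = xz, LT = xz.

S(h_1,h_2): lcm = xz. S = x + y + z.
  reduce S modulo (h_1, h_2):
  remainder x + y + z ≠ 0; add k_3 = x + y + z to the basis.

S(h_1,k_3): lcm = xz. S = x + yz + y + z² + z.
  reduce S modulo (h_1, h_2, k_3):
  remainder yz + z² ≠ 0; add k_4 = yz + z² to the basis.

The other S-polynomials (S(h_2,k_3), S(h_1,k_4), S(h_2,k_4), S(k_3,k_4)) all reduce to 0 modulo the current basis, so we have a Gröbner basis.
Inter-reduce: drop elements whose leading term is divisible by another's, tail-reduce, and make monic.
Reduced Gröbner basis: {x + y + z, yz + z²}.

The two bases agree; hence the ideals are identical.
The same test decides containment: I ⊆ J iff every generator of I reduces to 0 modulo a Gröbner basis of J.

Yes, the ideals are equal.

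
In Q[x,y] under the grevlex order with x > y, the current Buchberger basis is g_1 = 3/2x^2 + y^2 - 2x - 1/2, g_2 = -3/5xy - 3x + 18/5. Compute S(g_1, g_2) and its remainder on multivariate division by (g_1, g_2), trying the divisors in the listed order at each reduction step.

lcm(LM(g_1), LM(g_2)) = x^2y.
S = (lcm/LT(g_1))·g_1 − (lcm/LT(g_2))·g_2 = 2/3y^3 - 5x^2 - 4/3xy + 6x - 1/3y.
Reduce S modulo (g_1, g_2) in that order:
  leading term y^3: no divisor's leading term divides it; move 2/3y^3 to the remainder.
  leading term x^2: subtract (-10/3)·g_1 from -5x^2 - 4/3xy + 6x - 1/3y → -4/3xy + 10/3y^2 - 2/3x - 1/3y - 5/3
  leading term xy: subtract (20/9)·g_2 from -4/3xy + 10/3y^2 - 2/3x - 1/3y - 5/3 → 10/3y^2 + 6x - 1/3y - 29/3
  leading term y^2: no divisor's leading term divides it; move 10/3y^2 to the remainder.
  leading term x: no divisor's leading term divides it; move 6x to the remainder.
  leading term y: no divisor's leading term divides it; move -1/3y to the remainder.
  leading term 1: no divisor's leading term divides it; move -29/3 to the remainder.
The remainder 2/3y^3 + 10/3y^2 + 6x - 1/3y - 29/3 is nonzero, so it would be added as the next basis element.

S(g_1, g_2) = 2/3y^3 - 5x^2 - 4/3xy + 6x - 1/3y; remainder on division = 2/3y^3 + 10/3y^2 + 6x - 1/3y - 29/3.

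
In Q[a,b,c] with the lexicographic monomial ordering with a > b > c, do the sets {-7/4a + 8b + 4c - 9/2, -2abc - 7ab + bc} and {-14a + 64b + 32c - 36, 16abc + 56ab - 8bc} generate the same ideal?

Yes, the ideals are equal.

For a fixed monomial order, each ideal has a unique reduced Gröbner basis; comparing bases decides equality.
Buchberger on the first generating set:
f_1 = -7/4a + 8b + 4c - 9/2, LT = a.
f_2 = -2abc - 7ab + bc, LT = abc.

S(f_1,f_2): lcm = abc. S = -7/2ab - 32/7b^2c - 16/7bc^2 + 43/14bc.
  leading term ab: subtract (2b)·f_1 from -7/2ab - 32/7b^2c - 16/7bc^2 + 43/14bc → -32/7b^2c - 16b^2 - 16/7bc^2 - 69/14bc + 9b
  leading term b^2c: no divisor's leading term divides it; move -32/7b^2c to the remainder.
  leading term b^2: no divisor's leading term divides it; move -16b^2 to the remainder.
  leading term bc^2: no divisor's leading term divides it; move -16/7bc^2 to the remainder.
  leading term bc: no divisor's leading term divides it; move -69/14bc to the remainder.
  leading term b: no divisor's leading term divides it; move 9b to the remainder.
  remainder -32/7b^2c - 16b^2 - 16/7bc^2 - 69/14bc + 9b ≠ 0; add g_3 = -32/7b^2c - 16b^2 - 16/7bc^2 - 69/14bc + 9b to the basis.

The other S-polynomials (S(f_1,g_3), S(f_2,g_3)) all reduce to 0 modulo the current basis, so we have a Gröbner basis.
Inter-reduce: drop elements whose leading term is divisible by another's, tail-reduce, and make monic.
Reduced Gröbner basis: {a - 32/7b - 16/7c + 18/7, b^2c + 7/2b^2 + 1/2bc^2 + 69/64bc - 63/32b}.

Buchberger on the second generating set:
h_1 = -14a + 64b + 32c - 36, LT = a.
h_2 = 16abc + 56ab - 8bc, LT = abc.

S(h_1,h_2): lcm = abc. S = -7/2ab - 32/7b^2c - 16/7bc^2 + 43/14bc.
  leading term ab: subtract (1/4b)·h_1 from -7/2ab - 32/7b^2c - 16/7bc^2 + 43/14bc → -32/7b^2c - 16b^2 - 16/7bc^2 - 69/14bc + 9b
  leading term b^2c: no divisor's leading term divides it; move -32/7b^2c to the remainder.
  leading term b^2: no divisor's leading term divides it; move -16b^2 to the remainder.
  leading term bc^2: no divisor's leading term divides it; move -16/7bc^2 to the remainder.
  leading term bc: no divisor's leading term divides it; move -69/14bc to the remainder.
  leading term b: no divisor's leading term divides it; move 9b to the remainder.
  remainder -32/7b^2c - 16b^2 - 16/7bc^2 - 69/14bc + 9b ≠ 0; add k_3 = -32/7b^2c - 16b^2 - 16/7bc^2 - 69/14bc + 9b to the basis.

The other S-polynomials (S(h_1,k_3), S(h_2,k_3)) all reduce to 0 modulo the current basis, so we have a Gröbner basis.
Inter-reduce: drop elements whose leading term is divisible by another's, tail-reduce, and make monic.
Reduced Gröbner basis: {a - 32/7b - 16/7c + 18/7, b^2c + 7/2b^2 + 1/2bc^2 + 69/64bc - 63/32b}.

These coincide, so the ideals are equal.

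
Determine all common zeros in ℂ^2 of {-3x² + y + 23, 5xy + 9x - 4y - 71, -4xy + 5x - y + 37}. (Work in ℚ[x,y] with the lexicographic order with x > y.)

Compute a lex Gröbner basis by Buchberger's algorithm.
f_1 = -3x² + y + 23, LT = x².
f_2 = 5xy + 9x - 4y - 71, LT = xy.
f_3 = -4xy + 5x - y + 37, LT = xy.

S(f_1,f_2): lcm = x²y. S = -9/5x² + ⅘xy + 71/5x - ⅓y² - 23/3y.
  leading term x²: subtract (⅗)·f_1 from -9/5x² + ⅘xy + 71/5x - ⅓y² - 23/3y → ⅘xy + 71/5x - ⅓y² - 124/15y - 69/5
  leading term xy: subtract (4/25)·f_2 from ⅘xy + 71/5x - ⅓y² - 124/15y - 69/5 → 319/25x - ⅓y² - 572/75y - 61/25
  leading term x: no divisor's leading term divides it; move 319/25x to the remainder.
  leading term y²: no divisor's leading term divides it; move -⅓y² to the remainder.
  leading term y: no divisor's leading term divides it; move -572/75y to the remainder.
  leading term 1: no divisor's leading term divides it; move -61/25 to the remainder.
  remainder 319/25x - ⅓y² - 572/75y - 61/25 ≠ 0; add h_4 = 319/25x - ⅓y² - 572/75y - 61/25 to the basis.

S(f_1,f_3): lcm = x²y. S = 5/4x² - ¼xy + 37/4x - ⅓y² - 23/3y.
  leading term x²: subtract (-5/12)·f_1 from 5/4x² - ¼xy + 37/4x - ⅓y² - 23/3y → -¼xy + 37/4x - ⅓y² - 29/4y + 115/12
  leading term xy: subtract (-1/20)·f_2 from -¼xy + 37/4x - ⅓y² - 29/4y + 115/12 → 97/10x - ⅓y² - 149/20y + 181/30
  leading term x: subtract (485/638)·h_4 from 97/10x - ⅓y² - 149/20y + 181/30 → -51/638y² - 575/348y + 7549/957
  leading term y²: no divisor's leading term divides it; move -51/638y² to the remainder.
  leading term y: no divisor's leading term divides it; move -575/348y to the remainder.
  leading term 1: no divisor's leading term divides it; move 7549/957 to the remainder.
  remainder -51/638y² - 575/348y + 7549/957 ≠ 0; add h_5 = -51/638y² - 575/348y + 7549/957 to the basis.

S(f_2,f_3): lcm = xy. S = 61/20x - 21/20y - 99/20.
  leading term x: subtract (305/1276)·h_4 from 61/20x - 21/20y - 99/20 → 305/3828y² + 269/348y - 1393/319
  leading term y²: subtract (-305/306)·h_5 from 305/3828y² + 269/348y - 1393/319 → -3209/3672y + 3209/918
  leading term y: no divisor's leading term divides it; move -3209/3672y to the remainder.
  leading term 1: no divisor's leading term divides it; move 3209/918 to the remainder.
  remainder -3209/3672y + 3209/918 ≠ 0; add h_6 = -3209/3672y + 3209/918 to the basis.

S(f_1,h_4): lcm = x². S = 25/957xy² + 52/87xy + 61/319x - ⅓y - 23/3.
  leading term xy²: subtract (5/957y)·f_2 from 25/957xy² + 52/87xy + 61/319x - ⅓y - 23/3 → 527/957xy + 61/319x + 20/957y² + 12/319y - 23/3
  leading term xy: subtract (527/4785)·f_2 from 527/957xy + 61/319x + 20/957y² + 12/319y - 23/3 → -⅘x + 20/957y² + 208/435y + 244/1595
  leading term x: subtract (-20/319)·h_4 from -⅘x + 20/957y² + 208/435y + 244/1595 → 0
  remainder 0.

S(f_2,h_4): lcm = xy. S = 9/5x + 25/957y³ + 52/87y² - 971/1595y - 71/5.
  leading term x: subtract (45/319)·h_4 from 9/5x + 25/957y³ + 52/87y² - 971/1595y - 71/5 → 25/957y³ + 617/957y² + 149/319y - 4420/319
  leading term y³: subtract (-50/153y)·h_5 from 25/957y³ + 617/957y² + 149/319y - 4420/319 → 30677/292842y² + 40531/13311y - 4420/319
  leading term y²: subtract (-30677/23409)·h_5 from 30677/292842y² + 40531/13311y - 4420/319 → 247093/280908y - 247093/70227
  leading term y: subtract (-154/153)·h_6 from 247093/280908y - 247093/70227 → 0
  remainder 0.

S(f_3,h_4): lcm = xy. S = -5/4x + 25/957y³ + 52/87y² + 563/1276y - 37/4.
  leading term x: subtract (-125/1276)·h_4 from -5/4x + 25/957y³ + 52/87y² + 563/1276y - 37/4 → 25/957y³ + 721/1276y² - 1171/3828y - 3027/319
  leading term y³: subtract (-50/153y)·h_5 from 25/957y³ + 721/1276y² - 1171/3828y - 3027/319 → 14689/585684y² + 120967/53244y - 3027/319
  leading term y²: subtract (-14689/46818)·h_5 from 14689/585684y² + 120967/53244y - 3027/319 → 985163/561816y - 985163/140454
  leading term y: subtract (-307/153)·h_6 from 985163/561816y - 985163/140454 → 0
  remainder 0.

S(f_1,h_5): leading monomials are coprime, so the S-polynomial reduces to 0 (Buchberger's first criterion).
S(f_2,h_5): lcm = xy². S = -28871/1530xy + 15098/153x - ⅘y² - 71/5y.
  leading term xy: subtract (-28871/7650)·f_2 from -28871/1530xy + 15098/153x - ⅘y² - 71/5y → 1014739/7650x - ⅘y² - 112057/3825y - 2049841/7650
  leading term x: subtract (3181/306)·h_4 from 1014739/7650x - ⅘y² - 112057/3825y - 2049841/7650 → 12233/4590y² + 114719/2295y - 4124/17
  leading term y²: subtract (-3902327/117045)·h_5 from 12233/4590y² + 114719/2295y - 4124/17 → -7165697/1404540y + 7165697/351135
  leading term y: subtract (4466/765)·h_6 from -7165697/1404540y + 7165697/351135 → 0
  remainder 0.

S(f_3,h_5): lcm = xy². S = -13415/612xy + 15098/153x + ¼y² - 37/4y.
  leading term xy: subtract (-2683/612)·f_2 from -13415/612xy + 15098/153x + ¼y² - 37/4y → 84539/612x + ¼y² - 16393/612y - 190493/612
  leading term x: subtract (2113475/195228)·h_4 from 84539/612x + ¼y² - 16393/612y - 190493/612 → 564974/146421y² + 2969837/53244y - 1544733/5423
  leading term y²: subtract (-1129948/23409)·h_5 from 564974/146421y² + 2969837/53244y - 1544733/5423 → -6735691/280908y + 6735691/70227
  leading term y: subtract (4198/153)·h_6 from -6735691/280908y + 6735691/70227 → 0
  remainder 0.

S(h_4,h_5): leading monomials are coprime, so the S-polynomial reduces to 0 (Buchberger's first criterion).
S(f_1,h_6): leading monomials are coprime, so the S-polynomial reduces to 0 (Buchberger's first criterion).
S(f_2,h_6): lcm = xy. S = 29/5x - ⅘y - 71/5.
  leading term x: subtract (5/11)·h_4 from 29/5x - ⅘y - 71/5 → 5/33y² + 8/3y - 144/11
  leading term y²: subtract (-290/153)·h_5 from 5/33y² + 8/3y - 144/11 → -427/918y + 854/459
  leading term y: subtract (1708/3209)·h_6 from -427/918y + 854/459 → 0
  remainder 0.

S(f_3,h_6): lcm = xy. S = 11/4x + ¼y - 37/4.
  leading term x: subtract (25/116)·h_4 from 11/4x + ¼y - 37/4 → 25/348y² + 659/348y - 253/29
  leading term y²: subtract (-275/306)·h_5 from 25/348y² + 659/348y - 253/29 → 1501/3672y - 1501/918
  leading term y: subtract (-1501/3209)·h_6 from 1501/3672y - 1501/918 → 0
  remainder 0.

S(h_4,h_6): leading monomials are coprime, so the S-polynomial reduces to 0 (Buchberger's first criterion).
S(h_5,h_6): lcm = y². S = 7549/306y - 15098/153.
  leading term y: subtract (-90588/3209)·h_6 from 7549/306y - 15098/153 → 0
  remainder 0.

Every S-polynomial of the final basis reduces to 0, so we have a Gröbner basis.
Inter-reduce: drop elements whose leading term is divisible by another's, tail-reduce, and make monic.
Reduced Gröbner basis: {x - 3, y - 4}.

Elimination: the polynomial y - 4 lies in the elimination ideal for y, so y ∈ {4}. For each such y, the remaining basis elements (now univariate) give the rest of the solution.
  y = 4: the earlier basis element becomes x - 3 = 0, giving x = 3 — point (3, 4).
Each listed point satisfies every original equation (direct substitution).

{(3, 4)}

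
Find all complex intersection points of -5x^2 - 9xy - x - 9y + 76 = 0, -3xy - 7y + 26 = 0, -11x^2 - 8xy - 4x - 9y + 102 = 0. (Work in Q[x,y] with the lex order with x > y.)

{(2, 2)}

Compute a lex Gröbner basis by Buchberger's algorithm.
f_1 = -5x^2 - 9xy - x - 9y + 76, LT = x^2.
f_2 = -3xy - 7y + 26, LT = xy.
f_3 = -11x^2 - 8xy - 4x - 9y + 102, LT = x^2.

S(f_1,f_2): lcm = x^2y. S = 9/5xy^2 - 32/15xy + 26/3x + 9/5y^2 - 76/5y.
  reduce S modulo (f_1, f_2, f_3):
  remainder 26/3x - 12/5y^2 + 242/45y - 832/45 ≠ 0; add h_4 = 26/3x - 12/5y^2 + 242/45y - 832/45 to the basis.

S(f_1,f_3): lcm = x^2. S = 59/55xy - 9/55x + 54/55y - 326/55.
  reduce S modulo (f_1, f_2, f_3, h_4):
  remainder -162/3575y^2 - 15226/10725y + 2492/825 ≠ 0; add h_5 = -162/3575y^2 - 15226/10725y + 2492/825 to the basis.

S(f_2,f_3): lcm = x^2y. S = -8/11xy^2 + 65/33xy - 26/3x - 9/11y^2 + 102/11y.
  reduce S modulo (f_1, f_2, f_3, h_4, h_5):
  remainder 412256/8019y - 824512/8019 ≠ 0; add h_6 = 412256/8019y - 824512/8019 to the basis.

The other S-polynomials (S(f_1,h_4), S(f_2,h_4), S(f_3,h_4), S(f_1,h_5), S(f_2,h_5), S(f_3,h_5), S(h_4,h_5), S(f_1,h_6), S(f_2,h_6), S(f_3,h_6), S(h_4,h_6), S(h_5,h_6)) all reduce to 0 modulo the current basis, so we have a Gröbner basis.
Inter-reduce: drop elements whose leading term is divisible by another's, tail-reduce, and make monic.
Reduced Gröbner basis: {x - 2, y - 2}.

From the last basis element, y - 2 = 0, so y takes values in {2}. Each choice, substituted upward through the basis, yields the corresponding point(s) of the solution set.
  y = 2: the earlier basis element becomes x - 2 = 0, giving x = 2 — point (2, 2).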